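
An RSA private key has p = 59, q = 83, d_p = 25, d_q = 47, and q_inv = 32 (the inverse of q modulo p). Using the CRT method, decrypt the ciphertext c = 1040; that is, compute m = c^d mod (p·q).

m₁ = c^(d_p) mod p: c ≡ 37 (mod 59), and 37^25 mod 59 = 34.
m₂ = c^(d_q) mod q: c ≡ 44 (mod 83), and 44^47 mod 83 = 12.
h = q_inv·(m₁ − m₂) mod p = 32·(34 − 12) mod 59 = 55.
m = m₂ + h·q = 12 + 55·83 = 4577.

4577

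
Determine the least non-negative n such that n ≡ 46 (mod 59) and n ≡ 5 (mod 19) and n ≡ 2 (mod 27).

24059

The moduli are pairwise coprime; M = 59·19·27 = 30267.
M/59 = 513; 513 ≡ 41 (mod 59); 41·36 ≡ 1, so inverse 36.
M/19 = 1593; 1593 ≡ 16 (mod 19); 16·6 ≡ 1, so inverse 6.
M/27 = 1121; 1121 ≡ 14 (mod 27); 14·2 ≡ 1, so inverse 2.
n ≡ 46·513·36 + 5·1593·6 + 2·1121·2 = 901802.
901802 mod 30267 = 24059.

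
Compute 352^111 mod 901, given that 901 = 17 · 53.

503

Mod 17: 352 ≡ 12; by Fermat, exponent reduces to 111 mod 16 = 15; 12^15 ≡ 10 (mod 17).
Mod 53: 352 ≡ 34; by Fermat, exponent reduces to 111 mod 52 = 7; 34^7 ≡ 26 (mod 53).
Combine by CRT: x ≡ 10 (mod 17), x ≡ 26 (mod 53) ⇒ x ≡ 503 (mod 901).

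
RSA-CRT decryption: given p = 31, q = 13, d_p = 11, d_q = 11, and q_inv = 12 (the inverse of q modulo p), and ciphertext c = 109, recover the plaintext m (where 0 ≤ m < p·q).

m₁ = c^(d_p) mod p: c ≡ 16 (mod 31), and 16^11 mod 31 = 16.
m₂ = c^(d_q) mod q: c ≡ 5 (mod 13), and 5^11 mod 13 = 8.
h = q_inv·(m₁ − m₂) mod p = 12·(16 − 8) mod 31 = 3.
m = m₂ + h·q = 8 + 3·13 = 47.

47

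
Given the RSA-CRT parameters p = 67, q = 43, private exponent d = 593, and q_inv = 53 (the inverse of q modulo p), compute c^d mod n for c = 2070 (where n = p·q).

d_p = d mod (p−1) = 593 mod 66 = 65; d_q = d mod (q−1) = 5.
m₁ = c^(d_p) mod p: c ≡ 60 (mod 67), and 60^65 mod 67 = 19.
m₂ = c^(d_q) mod q: c ≡ 6 (mod 43), and 6^5 mod 43 = 36.
h = q_inv·(m₁ − m₂) mod p = 53·(19 − 36) mod 67 = 37.
m = m₂ + h·q = 36 + 37·43 = 1627.

1627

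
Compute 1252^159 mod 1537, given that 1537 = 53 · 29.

109

Mod 53: 1252 ≡ 33; by Fermat, exponent reduces to 159 mod 52 = 3; 33^3 ≡ 3 (mod 53).
Mod 29: 1252 ≡ 5; by Fermat, exponent reduces to 159 mod 28 = 19; 5^19 ≡ 22 (mod 29).
Combine by CRT: x ≡ 3 (mod 53), x ≡ 22 (mod 29) ⇒ x ≡ 109 (mod 1537).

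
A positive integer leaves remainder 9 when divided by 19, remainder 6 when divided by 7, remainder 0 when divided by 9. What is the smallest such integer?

1035

From x ≡ 9 (mod 19) write x = 9 + 19t. Substituting into x ≡ 6 (mod 7) gives 19t ≡ 4 (mod 7), and since 5⁻¹ ≡ 3 (mod 7), t ≡ 5. Hence x ≡ 9 + 19·5 = 104 (mod 133).
From x ≡ 104 (mod 133) write x = 104 + 133t. Substituting into x ≡ 0 (mod 9) gives 133t ≡ 4 (mod 9), and since 7⁻¹ ≡ 4 (mod 9), t ≡ 7. Hence x ≡ 104 + 133·7 = 1035 (mod 1197).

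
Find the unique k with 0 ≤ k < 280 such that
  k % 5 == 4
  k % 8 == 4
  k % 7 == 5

124

The moduli are pairwise coprime; N = 5·8·7 = 280.
N/5 = 56; 56 ≡ 1 (mod 5), inverse 1.
N/8 = 35; 35 ≡ 3 (mod 8); 3·3 ≡ 1, so inverse 3.
N/7 = 40; 40 ≡ 5 (mod 7); 5·3 ≡ 1, so inverse 3.
k ≡ 4·56·1 + 4·35·3 + 5·40·3 = 1244.
1244 mod 280 = 124.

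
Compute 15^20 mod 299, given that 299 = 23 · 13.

Mod 23: 15 ≡ 15; 15^20 ≡ 9 (mod 23).
Mod 13: 15 ≡ 2; by Fermat, exponent reduces to 20 mod 12 = 8; 2^8 ≡ 9 (mod 13).
Combine by CRT: x ≡ 9 (mod 23), x ≡ 9 (mod 13) ⇒ x ≡ 9 (mod 299).

9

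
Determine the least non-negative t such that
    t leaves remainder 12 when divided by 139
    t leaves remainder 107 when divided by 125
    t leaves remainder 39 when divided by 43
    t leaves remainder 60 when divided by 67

Combine the congruences pairwise.
From t ≡ 12 (mod 139) write t = 12 + 139s. Substituting into t ≡ 107 (mod 125) gives 139s ≡ 95 (mod 125), and since 14⁻¹ ≡ 9 (mod 125), s ≡ 105. Hence t ≡ 12 + 139·105 = 14607 (mod 17375).
From t ≡ 14607 (mod 17375) write t = 14607 + 17375s. Substituting into t ≡ 39 (mod 43) gives 17375s ≡ 9 (mod 43), and since 3⁻¹ ≡ 29 (mod 43), s ≡ 3. Hence t ≡ 14607 + 17375·3 = 66732 (mod 747125).
From t ≡ 66732 (mod 747125) write t = 66732 + 747125s. Substituting into t ≡ 60 (mod 67) gives 747125s ≡ 60 (mod 67), and since 8⁻¹ ≡ 42 (mod 67), s ≡ 41. Hence t ≡ 66732 + 747125·41 = 30698857 (mod 50057375).

30698857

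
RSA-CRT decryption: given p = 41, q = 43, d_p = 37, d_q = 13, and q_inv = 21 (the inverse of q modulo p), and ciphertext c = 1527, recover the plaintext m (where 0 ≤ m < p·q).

346

m₁ = c^(d_p) mod p: c ≡ 10 (mod 41), and 10^37 mod 41 = 18.
m₂ = c^(d_q) mod q: c ≡ 22 (mod 43), and 22^13 mod 43 = 2.
h = q_inv·(m₁ − m₂) mod p = 21·(18 − 2) mod 41 = 8.
m = m₂ + h·q = 2 + 8·43 = 346.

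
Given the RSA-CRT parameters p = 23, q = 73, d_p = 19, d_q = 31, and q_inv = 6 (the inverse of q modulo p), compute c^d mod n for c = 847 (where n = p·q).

14

m₁ = c^(d_p) mod p: c ≡ 19 (mod 23), and 19^19 mod 23 = 14.
m₂ = c^(d_q) mod q: c ≡ 44 (mod 73), and 44^31 mod 73 = 14.
h = q_inv·(m₁ − m₂) mod p = 6·(14 − 14) mod 23 = 0.
m = m₂ + h·q = 14 + 0·73 = 14.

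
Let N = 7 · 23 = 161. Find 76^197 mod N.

Mod 7: 76 ≡ 6; by Fermat, exponent reduces to 197 mod 6 = 5; 6^5 ≡ 6 (mod 7).
Mod 23: 76 ≡ 7; by Fermat, exponent reduces to 197 mod 22 = 21; 7^21 ≡ 10 (mod 23).
Combine by CRT: x ≡ 6 (mod 7), x ≡ 10 (mod 23) ⇒ x ≡ 125 (mod 161).

125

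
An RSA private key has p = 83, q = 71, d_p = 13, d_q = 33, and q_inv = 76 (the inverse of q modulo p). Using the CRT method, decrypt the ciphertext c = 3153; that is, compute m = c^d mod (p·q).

m₁ = c^(d_p) mod p: c ≡ 82 (mod 83), and 82^13 mod 83 = 82.
m₂ = c^(d_q) mod q: c ≡ 29 (mod 71), and 29^33 mod 71 = 58.
h = q_inv·(m₁ − m₂) mod p = 76·(82 − 58) mod 83 = 81.
m = m₂ + h·q = 58 + 81·71 = 5809.

5809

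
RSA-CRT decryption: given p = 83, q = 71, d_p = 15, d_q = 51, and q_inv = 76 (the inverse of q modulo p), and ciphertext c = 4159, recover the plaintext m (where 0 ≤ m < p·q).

m₁ = c^(d_p) mod p: c ≡ 9 (mod 83), and 9^15 mod 83 = 10.
m₂ = c^(d_q) mod q: c ≡ 41 (mod 71), and 41^51 mod 71 = 23.
h = q_inv·(m₁ − m₂) mod p = 76·(10 − 23) mod 83 = 8.
m = m₂ + h·q = 23 + 8·71 = 591.

591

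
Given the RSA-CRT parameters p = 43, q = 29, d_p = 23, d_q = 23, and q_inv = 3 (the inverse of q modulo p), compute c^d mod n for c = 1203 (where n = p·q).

171

m₁ = c^(d_p) mod p: c ≡ 42 (mod 43), and 42^23 mod 43 = 42.
m₂ = c^(d_q) mod q: c ≡ 14 (mod 29), and 14^23 mod 29 = 26.
h = q_inv·(m₁ − m₂) mod p = 3·(42 − 26) mod 43 = 5.
m = m₂ + h·q = 26 + 5·29 = 171.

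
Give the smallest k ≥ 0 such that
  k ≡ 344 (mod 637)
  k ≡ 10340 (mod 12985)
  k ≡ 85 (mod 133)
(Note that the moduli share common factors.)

Combine the congruences pairwise.
gcd(637, 12985) = 49 and 49 | (10340 − 344), so the pair is consistent; merging gives k ≡ 88250 (mod 168805), where 168805 = lcm(637, 12985).
gcd(168805, 133) = 7 and 7 | (85 − 88250), so the pair is consistent; merging gives k ≡ 1776300 (mod 3207295), where 3207295 = lcm(168805, 133).
The solution is unique modulo lcm(637, 12985, 133) = 3207295.

1776300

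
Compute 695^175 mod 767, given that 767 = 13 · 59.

46

Mod 13: 695 ≡ 6; by Fermat, exponent reduces to 175 mod 12 = 7; 6^7 ≡ 7 (mod 13).
Mod 59: 695 ≡ 46; by Fermat, exponent reduces to 175 mod 58 = 1; 46^1 ≡ 46 (mod 59).
Combine by CRT: x ≡ 7 (mod 13), x ≡ 46 (mod 59) ⇒ x ≡ 46 (mod 767).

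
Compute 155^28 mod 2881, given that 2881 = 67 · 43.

Mod 67: 155 ≡ 21; 21^28 ≡ 26 (mod 67).
Mod 43: 155 ≡ 26; 26^28 ≡ 36 (mod 43).
Combine by CRT: x ≡ 26 (mod 67), x ≡ 36 (mod 43) ⇒ x ≡ 294 (mod 2881).

294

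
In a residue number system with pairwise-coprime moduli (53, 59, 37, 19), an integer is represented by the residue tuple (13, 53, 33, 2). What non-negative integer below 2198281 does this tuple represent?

From x ≡ 13 (mod 53) write x = 13 + 53t. Substituting into x ≡ 53 (mod 59) gives 53t ≡ 40 (mod 59), and since 53⁻¹ ≡ 49 (mod 59), t ≡ 13. Hence x ≡ 13 + 53·13 = 702 (mod 3127).
From x ≡ 702 (mod 3127) write x = 702 + 3127t. Substituting into x ≡ 33 (mod 37) gives 3127t ≡ 34 (mod 37), and since 19⁻¹ ≡ 2 (mod 37), t ≡ 31. Hence x ≡ 702 + 3127·31 = 97639 (mod 115699).
From x ≡ 97639 (mod 115699) write x = 97639 + 115699t. Substituting into x ≡ 2 (mod 19) gives 115699t ≡ 4 (mod 19), and since 8⁻¹ ≡ 12 (mod 19), t ≡ 10. Hence x ≡ 97639 + 115699·10 = 1254629 (mod 2198281).

1254629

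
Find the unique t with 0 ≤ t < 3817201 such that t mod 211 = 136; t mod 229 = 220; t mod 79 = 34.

The moduli are pairwise coprime; N = 211·229·79 = 3817201.
N/211 = 18091; 18091 ≡ 156 (mod 211); 156·23 ≡ 1, so inverse 23.
N/229 = 16669; 16669 ≡ 181 (mod 229); 181·62 ≡ 1, so inverse 62.
N/79 = 48319; 48319 ≡ 50 (mod 79); 50·49 ≡ 1, so inverse 49.
t ≡ 136·18091·23 + 220·16669·62 + 34·48319·49 = 364453262.
364453262 mod 3817201 = 1819167.

1819167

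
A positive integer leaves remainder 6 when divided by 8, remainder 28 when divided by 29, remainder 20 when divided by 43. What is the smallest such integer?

6814

Combine the congruences pairwise.
From x ≡ 6 (mod 8) write x = 6 + 8t. Substituting into x ≡ 28 (mod 29) gives 8t ≡ 22 (mod 29), and since 8⁻¹ ≡ 11 (mod 29), t ≡ 10. Hence x ≡ 6 + 8·10 = 86 (mod 232).
From x ≡ 86 (mod 232) write x = 86 + 232t. Substituting into x ≡ 20 (mod 43) gives 232t ≡ 20 (mod 43), and since 17⁻¹ ≡ 38 (mod 43), t ≡ 29. Hence x ≡ 86 + 232·29 = 6814 (mod 9976).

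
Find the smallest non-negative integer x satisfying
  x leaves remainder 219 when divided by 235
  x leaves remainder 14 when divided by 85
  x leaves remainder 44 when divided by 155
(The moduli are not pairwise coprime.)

5624

Combine the congruences pairwise.
gcd(235, 85) = 5 and 5 | (14 − 219), so the pair is consistent; merging gives x ≡ 1629 (mod 3995), where 3995 = lcm(235, 85).
gcd(3995, 155) = 5 and 5 | (44 − 1629), so the pair is consistent; merging gives x ≡ 5624 (mod 123845), where 123845 = lcm(3995, 155).
The solution is unique modulo lcm(235, 85, 155) = 123845.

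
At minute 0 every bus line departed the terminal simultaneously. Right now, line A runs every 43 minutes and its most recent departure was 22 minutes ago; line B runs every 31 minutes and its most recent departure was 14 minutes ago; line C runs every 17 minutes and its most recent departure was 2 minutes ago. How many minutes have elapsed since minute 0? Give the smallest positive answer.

4881

The moduli are pairwise coprime; N = 43·31·17 = 22661.
N/43 = 527; 527 ≡ 11 (mod 43); 11·4 ≡ 1, so inverse 4.
N/31 = 731; 731 ≡ 18 (mod 31); 18·19 ≡ 1, so inverse 19.
N/17 = 1333; 1333 ≡ 7 (mod 17); 7·5 ≡ 1, so inverse 5.
t ≡ 22·527·4 + 14·731·19 + 2·1333·5 = 254152.
254152 mod 22661 = 4881.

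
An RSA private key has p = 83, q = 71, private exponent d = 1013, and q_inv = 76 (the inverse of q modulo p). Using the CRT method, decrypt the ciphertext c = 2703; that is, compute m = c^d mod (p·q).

d_p = d mod (p−1) = 1013 mod 82 = 29; d_q = d mod (q−1) = 33.
m₁ = c^(d_p) mod p: c ≡ 47 (mod 83), and 47^29 mod 83 = 56.
m₂ = c^(d_q) mod q: c ≡ 5 (mod 71), and 5^33 mod 71 = 54.
h = q_inv·(m₁ − m₂) mod p = 76·(56 − 54) mod 83 = 69.
m = m₂ + h·q = 54 + 69·71 = 4953.

4953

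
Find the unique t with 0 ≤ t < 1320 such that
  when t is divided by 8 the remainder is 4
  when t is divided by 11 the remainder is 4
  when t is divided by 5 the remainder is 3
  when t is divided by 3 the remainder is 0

From t ≡ 4 (mod 8) write t = 4 + 8s. Substituting into t ≡ 4 (mod 11) gives 8s ≡ 0 (mod 11), and since 8⁻¹ ≡ 7 (mod 11), s ≡ 0. Hence t ≡ 4 + 8·0 = 4 (mod 88).
From t ≡ 4 (mod 88) write t = 4 + 88s. Substituting into t ≡ 3 (mod 5) gives 88s ≡ 4 (mod 5), and since 3⁻¹ ≡ 2 (mod 5), s ≡ 3. Hence t ≡ 4 + 88·3 = 268 (mod 440).
From t ≡ 268 (mod 440) write t = 268 + 440s. Substituting into t ≡ 0 (mod 3) gives 440s ≡ 2 (mod 3), and since 2⁻¹ ≡ 2 (mod 3), s ≡ 1. Hence t ≡ 268 + 440·1 = 708 (mod 1320).

708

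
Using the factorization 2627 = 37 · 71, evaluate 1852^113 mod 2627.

1105

Mod 37: 1852 ≡ 2; by Fermat, exponent reduces to 113 mod 36 = 5; 2^5 ≡ 32 (mod 37).
Mod 71: 1852 ≡ 6; by Fermat, exponent reduces to 113 mod 70 = 43; 6^43 ≡ 40 (mod 71).
Combine by CRT: x ≡ 32 (mod 37), x ≡ 40 (mod 71) ⇒ x ≡ 1105 (mod 2627).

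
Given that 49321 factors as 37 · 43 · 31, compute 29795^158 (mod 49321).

Mod 37: 29795 ≡ 10; by Fermat, exponent reduces to 158 mod 36 = 14; 10^14 ≡ 26 (mod 37).
Mod 43: 29795 ≡ 39; by Fermat, exponent reduces to 158 mod 42 = 32; 39^32 ≡ 41 (mod 43).
Mod 31: 29795 ≡ 4; by Fermat, exponent reduces to 158 mod 30 = 8; 4^8 ≡ 2 (mod 31).
Combine by CRT: x ≡ 26 (mod 37), x ≡ 41 (mod 43), x ≡ 2 (mod 31) ⇒ x ≡ 18230 (mod 49321).

18230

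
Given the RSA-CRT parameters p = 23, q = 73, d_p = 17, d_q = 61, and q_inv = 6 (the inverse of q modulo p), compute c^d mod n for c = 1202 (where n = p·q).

817

m₁ = c^(d_p) mod p: c ≡ 6 (mod 23), and 6^17 mod 23 = 12.
m₂ = c^(d_q) mod q: c ≡ 34 (mod 73), and 34^61 mod 73 = 14.
h = q_inv·(m₁ − m₂) mod p = 6·(12 − 14) mod 23 = 11.
m = m₂ + h·q = 14 + 11·73 = 817.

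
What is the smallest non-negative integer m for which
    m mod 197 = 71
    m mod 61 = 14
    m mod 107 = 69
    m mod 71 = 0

17162120

The moduli are pairwise coprime; N = 197·61·107·71 = 91293149.
N/197 = 463417; 463417 ≡ 73 (mod 197); 73·27 ≡ 1, so inverse 27.
N/61 = 1496609; 1496609 ≡ 35 (mod 61); 35·7 ≡ 1, so inverse 7.
N/107 = 853207; 853207 ≡ 96 (mod 107); 96·68 ≡ 1, so inverse 68.
N/71 = 1285819; 1285819 ≡ 9 (mod 71); 9·8 ≡ 1, so inverse 8.
m ≡ 71·463417·27 + 14·1496609·7 + 69·853207·68 + 0·1285819·8 = 5038285315.
5038285315 mod 91293149 = 17162120.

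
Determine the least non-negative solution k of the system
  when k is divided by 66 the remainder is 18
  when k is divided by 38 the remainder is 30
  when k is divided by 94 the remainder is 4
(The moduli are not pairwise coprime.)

4704

gcd(66, 38) = 2 and 2 | (30 − 18), so the pair is consistent; merging gives k ≡ 942 (mod 1254), where 1254 = lcm(66, 38).
gcd(1254, 94) = 2 and 2 | (4 − 942), so the pair is consistent; merging gives k ≡ 4704 (mod 58938), where 58938 = lcm(1254, 94).
The solution is unique modulo lcm(66, 38, 94) = 58938.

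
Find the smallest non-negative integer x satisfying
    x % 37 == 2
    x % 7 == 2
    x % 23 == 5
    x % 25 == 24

Combine the congruences pairwise.
From x ≡ 2 (mod 37) write x = 2 + 37t. Substituting into x ≡ 2 (mod 7) gives 37t ≡ 0 (mod 7), and since 2⁻¹ ≡ 4 (mod 7), t ≡ 0. Hence x ≡ 2 + 37·0 = 2 (mod 259).
From x ≡ 2 (mod 259) write x = 2 + 259t. Substituting into x ≡ 5 (mod 23) gives 259t ≡ 3 (mod 23), and since 6⁻¹ ≡ 4 (mod 23), t ≡ 12. Hence x ≡ 2 + 259·12 = 3110 (mod 5957).
From x ≡ 3110 (mod 5957) write x = 3110 + 5957t. Substituting into x ≡ 24 (mod 25) gives 5957t ≡ 14 (mod 25), and since 7⁻¹ ≡ 18 (mod 25), t ≡ 2. Hence x ≡ 3110 + 5957·2 = 15024 (mod 148925).

15024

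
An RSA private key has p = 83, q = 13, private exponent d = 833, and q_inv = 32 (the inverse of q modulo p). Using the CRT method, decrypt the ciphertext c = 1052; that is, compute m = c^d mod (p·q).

129

d_p = d mod (p−1) = 833 mod 82 = 13; d_q = d mod (q−1) = 5.
m₁ = c^(d_p) mod p: c ≡ 56 (mod 83), and 56^13 mod 83 = 46.
m₂ = c^(d_q) mod q: c ≡ 12 (mod 13), and 12^5 mod 13 = 12.
h = q_inv·(m₁ − m₂) mod p = 32·(46 − 12) mod 83 = 9.
m = m₂ + h·q = 12 + 9·13 = 129.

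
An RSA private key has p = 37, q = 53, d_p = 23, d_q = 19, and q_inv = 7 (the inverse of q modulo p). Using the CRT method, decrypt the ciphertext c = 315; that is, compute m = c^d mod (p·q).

496

m₁ = c^(d_p) mod p: c ≡ 19 (mod 37), and 19^23 mod 37 = 15.
m₂ = c^(d_q) mod q: c ≡ 50 (mod 53), and 50^19 mod 53 = 19.
h = q_inv·(m₁ − m₂) mod p = 7·(15 − 19) mod 37 = 9.
m = m₂ + h·q = 19 + 9·53 = 496.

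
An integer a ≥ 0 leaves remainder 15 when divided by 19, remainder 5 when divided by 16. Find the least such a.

Combine the congruences pairwise.
From a ≡ 15 (mod 19) write a = 15 + 19t. Substituting into a ≡ 5 (mod 16) gives 19t ≡ 6 (mod 16), and since 3⁻¹ ≡ 11 (mod 16), t ≡ 2. Hence a ≡ 15 + 19·2 = 53 (mod 304).

53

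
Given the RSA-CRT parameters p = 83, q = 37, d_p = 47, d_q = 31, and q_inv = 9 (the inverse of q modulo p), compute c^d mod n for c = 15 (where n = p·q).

m₁ = c^(d_p) mod p: c ≡ 15 (mod 83), and 15^47 mod 83 = 46.
m₂ = c^(d_q) mod q: c ≡ 15 (mod 37), and 15^31 mod 37 = 17.
h = q_inv·(m₁ − m₂) mod p = 9·(46 − 17) mod 83 = 12.
m = m₂ + h·q = 17 + 12·37 = 461.

461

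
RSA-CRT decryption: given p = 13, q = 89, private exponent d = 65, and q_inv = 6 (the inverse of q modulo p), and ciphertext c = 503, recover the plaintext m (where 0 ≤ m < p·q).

731

d_p = d mod (p−1) = 65 mod 12 = 5; d_q = d mod (q−1) = 65.
m₁ = c^(d_p) mod p: c ≡ 9 (mod 13), and 9^5 mod 13 = 3.
m₂ = c^(d_q) mod q: c ≡ 58 (mod 89), and 58^65 mod 89 = 19.
h = q_inv·(m₁ − m₂) mod p = 6·(3 − 19) mod 13 = 8.
m = m₂ + h·q = 19 + 8·89 = 731.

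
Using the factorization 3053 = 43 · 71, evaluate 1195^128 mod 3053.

Mod 43: 1195 ≡ 34; by Fermat, exponent reduces to 128 mod 42 = 2; 34^2 ≡ 38 (mod 43).
Mod 71: 1195 ≡ 59; by Fermat, exponent reduces to 128 mod 70 = 58; 59^58 ≡ 10 (mod 71).
Combine by CRT: x ≡ 38 (mod 43), x ≡ 10 (mod 71) ⇒ x ≡ 81 (mod 3053).

81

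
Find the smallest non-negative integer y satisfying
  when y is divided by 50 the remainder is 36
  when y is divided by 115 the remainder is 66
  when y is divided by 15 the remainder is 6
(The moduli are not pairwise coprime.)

gcd(50, 115) = 5 and 5 | (66 − 36), so the pair is consistent; merging gives y ≡ 986 (mod 1150), where 1150 = lcm(50, 115).
gcd(1150, 15) = 5 and 5 | (6 − 986), so the pair is consistent; merging gives y ≡ 2136 (mod 3450), where 3450 = lcm(1150, 15).
The solution is unique modulo lcm(50, 115, 15) = 3450.

2136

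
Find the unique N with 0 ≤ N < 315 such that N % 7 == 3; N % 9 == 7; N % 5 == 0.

From N ≡ 3 (mod 7) write N = 3 + 7t. Substituting into N ≡ 7 (mod 9) gives 7t ≡ 4 (mod 9), and since 7⁻¹ ≡ 4 (mod 9), t ≡ 7. Hence N ≡ 3 + 7·7 = 52 (mod 63).
From N ≡ 52 (mod 63) write N = 52 + 63t. Substituting into N ≡ 0 (mod 5) gives 63t ≡ 3 (mod 5), and since 3⁻¹ ≡ 2 (mod 5), t ≡ 1. Hence N ≡ 52 + 63·1 = 115 (mod 315).

115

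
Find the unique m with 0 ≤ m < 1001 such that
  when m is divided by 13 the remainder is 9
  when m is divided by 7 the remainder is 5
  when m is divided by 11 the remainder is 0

880

The moduli are pairwise coprime; N = 13·7·11 = 1001.
N/13 = 77; 77 ≡ 12 (mod 13); 12·12 ≡ 1, so inverse 12.
N/7 = 143; 143 ≡ 3 (mod 7); 3·5 ≡ 1, so inverse 5.
N/11 = 91; 91 ≡ 3 (mod 11); 3·4 ≡ 1, so inverse 4.
m ≡ 9·77·12 + 5·143·5 + 0·91·4 = 11891.
11891 mod 1001 = 880.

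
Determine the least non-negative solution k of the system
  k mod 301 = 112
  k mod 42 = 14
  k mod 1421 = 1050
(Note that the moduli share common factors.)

gcd(301, 42) = 7 and 7 | (14 − 112), so the pair is consistent; merging gives k ≡ 1316 (mod 1806), where 1806 = lcm(301, 42).
gcd(1806, 1421) = 7 and 7 | (1050 − 1316), so the pair is consistent; merging gives k ≡ 6734 (mod 366618), where 366618 = lcm(1806, 1421).
The solution is unique modulo lcm(301, 42, 1421) = 366618.

6734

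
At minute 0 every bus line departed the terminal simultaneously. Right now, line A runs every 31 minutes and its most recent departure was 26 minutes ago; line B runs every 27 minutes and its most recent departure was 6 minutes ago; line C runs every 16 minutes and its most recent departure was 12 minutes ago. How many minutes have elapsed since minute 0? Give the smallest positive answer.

7404

From t ≡ 26 (mod 31) write t = 26 + 31s. Substituting into t ≡ 6 (mod 27) gives 31s ≡ 7 (mod 27), and since 4⁻¹ ≡ 7 (mod 27), s ≡ 22. Hence t ≡ 26 + 31·22 = 708 (mod 837).
From t ≡ 708 (mod 837) write t = 708 + 837s. Substituting into t ≡ 12 (mod 16) gives 837s ≡ 8 (mod 16), and since 5⁻¹ ≡ 13 (mod 16), s ≡ 8. Hence t ≡ 708 + 837·8 = 7404 (mod 13392).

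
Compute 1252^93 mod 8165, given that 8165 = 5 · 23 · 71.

4297

Mod 5: 1252 ≡ 2; by Fermat, exponent reduces to 93 mod 4 = 1; 2^1 ≡ 2 (mod 5).
Mod 23: 1252 ≡ 10; by Fermat, exponent reduces to 93 mod 22 = 5; 10^5 ≡ 19 (mod 23).
Mod 71: 1252 ≡ 45; by Fermat, exponent reduces to 93 mod 70 = 23; 45^23 ≡ 37 (mod 71).
Combine by CRT: x ≡ 2 (mod 5), x ≡ 19 (mod 23), x ≡ 37 (mod 71) ⇒ x ≡ 4297 (mod 8165).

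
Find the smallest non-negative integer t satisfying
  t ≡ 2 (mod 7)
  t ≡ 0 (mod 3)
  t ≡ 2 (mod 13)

The moduli are pairwise coprime; N = 7·3·13 = 273.
N/7 = 39; 39 ≡ 4 (mod 7); 4·2 ≡ 1, so inverse 2.
N/3 = 91; 91 ≡ 1 (mod 3), inverse 1.
N/13 = 21; 21 ≡ 8 (mod 13); 8·5 ≡ 1, so inverse 5.
t ≡ 2·39·2 + 0·91·1 + 2·21·5 = 366.
366 mod 273 = 93.

93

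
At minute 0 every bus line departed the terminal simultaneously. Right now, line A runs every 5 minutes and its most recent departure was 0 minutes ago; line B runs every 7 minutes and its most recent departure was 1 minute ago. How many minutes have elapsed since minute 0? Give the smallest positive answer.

Combine the congruences pairwise.
From t ≡ 0 (mod 5) write t = 0 + 5s. Substituting into t ≡ 1 (mod 7) gives 5s ≡ 1 (mod 7), and since 5⁻¹ ≡ 3 (mod 7), s ≡ 3. Hence t ≡ 0 + 5·3 = 15 (mod 35).

15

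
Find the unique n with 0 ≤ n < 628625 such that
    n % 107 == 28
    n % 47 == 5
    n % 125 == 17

The moduli are pairwise coprime; M = 107·47·125 = 628625.
M/107 = 5875; 5875 ≡ 97 (mod 107); 97·32 ≡ 1, so inverse 32.
M/47 = 13375; 13375 ≡ 27 (mod 47); 27·7 ≡ 1, so inverse 7.
M/125 = 5029; 5029 ≡ 29 (mod 125); 29·69 ≡ 1, so inverse 69.
n ≡ 28·5875·32 + 5·13375·7 + 17·5029·69 = 11631142.
11631142 mod 628625 = 315892.

315892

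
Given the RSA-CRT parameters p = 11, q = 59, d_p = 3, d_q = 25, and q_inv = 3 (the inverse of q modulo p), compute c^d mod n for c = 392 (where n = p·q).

288

m₁ = c^(d_p) mod p: c ≡ 7 (mod 11), and 7^3 mod 11 = 2.
m₂ = c^(d_q) mod q: c ≡ 38 (mod 59), and 38^25 mod 59 = 52.
h = q_inv·(m₁ − m₂) mod p = 3·(2 − 52) mod 11 = 4.
m = m₂ + h·q = 52 + 4·59 = 288.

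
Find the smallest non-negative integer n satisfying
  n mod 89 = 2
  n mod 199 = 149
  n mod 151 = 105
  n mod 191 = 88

The moduli are pairwise coprime; M = 89·199·151·191 = 510802951.
M/89 = 5739359; 5739359 ≡ 16 (mod 89); 16·39 ≡ 1, so inverse 39.
M/199 = 2566849; 2566849 ≡ 147 (mod 199); 147·88 ≡ 1, so inverse 88.
M/151 = 3382801; 3382801 ≡ 99 (mod 151); 99·90 ≡ 1, so inverse 90.
M/191 = 2674361; 2674361 ≡ 170 (mod 191); 170·100 ≡ 1, so inverse 100.
n ≡ 2·5739359·39 + 149·2566849·88 + 105·3382801·90 + 88·2674361·100 = 89606040340.
89606040340 mod 510802951 = 215523915.

215523915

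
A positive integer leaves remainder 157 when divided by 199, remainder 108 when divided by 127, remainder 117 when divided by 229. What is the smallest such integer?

213087

The moduli are pairwise coprime; N = 199·127·229 = 5787517.
N/199 = 29083; 29083 ≡ 29 (mod 199); 29·151 ≡ 1, so inverse 151.
N/127 = 45571; 45571 ≡ 105 (mod 127); 105·75 ≡ 1, so inverse 75.
N/229 = 25273; 25273 ≡ 83 (mod 229); 83·149 ≡ 1, so inverse 149.
x ≡ 157·29083·151 + 108·45571·75 + 117·25273·149 = 1499179990.
1499179990 mod 5787517 = 213087.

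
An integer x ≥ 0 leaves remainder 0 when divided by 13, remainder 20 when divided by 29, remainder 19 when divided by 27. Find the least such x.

1963

The moduli are pairwise coprime; N = 13·29·27 = 10179.
N/13 = 783; 783 ≡ 3 (mod 13); 3·9 ≡ 1, so inverse 9.
N/29 = 351; 351 ≡ 3 (mod 29); 3·10 ≡ 1, so inverse 10.
N/27 = 377; 377 ≡ 26 (mod 27); 26·26 ≡ 1, so inverse 26.
x ≡ 0·783·9 + 20·351·10 + 19·377·26 = 256438.
256438 mod 10179 = 1963.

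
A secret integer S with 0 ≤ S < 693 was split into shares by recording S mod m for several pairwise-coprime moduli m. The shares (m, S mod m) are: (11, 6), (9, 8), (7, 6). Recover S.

314

From S ≡ 6 (mod 11) write S = 6 + 11t. Substituting into S ≡ 8 (mod 9) gives 11t ≡ 2 (mod 9), and since 2⁻¹ ≡ 5 (mod 9), t ≡ 1. Hence S ≡ 6 + 11·1 = 17 (mod 99).
From S ≡ 17 (mod 99) write S = 17 + 99t. Substituting into S ≡ 6 (mod 7) gives 99t ≡ 3 (mod 7), and since 1⁻¹ ≡ 1 (mod 7), t ≡ 3. Hence S ≡ 17 + 99·3 = 314 (mod 693).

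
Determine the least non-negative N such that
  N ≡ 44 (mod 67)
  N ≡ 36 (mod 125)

From N ≡ 44 (mod 67) write N = 44 + 67t. Substituting into N ≡ 36 (mod 125) gives 67t ≡ 117 (mod 125), and since 67⁻¹ ≡ 28 (mod 125), t ≡ 26. Hence N ≡ 44 + 67·26 = 1786 (mod 8375).

1786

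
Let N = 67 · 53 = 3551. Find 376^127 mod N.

2848

Mod 67: 376 ≡ 41; by Fermat, exponent reduces to 127 mod 66 = 61; 41^61 ≡ 34 (mod 67).
Mod 53: 376 ≡ 5; by Fermat, exponent reduces to 127 mod 52 = 23; 5^23 ≡ 39 (mod 53).
Combine by CRT: x ≡ 34 (mod 67), x ≡ 39 (mod 53) ⇒ x ≡ 2848 (mod 3551).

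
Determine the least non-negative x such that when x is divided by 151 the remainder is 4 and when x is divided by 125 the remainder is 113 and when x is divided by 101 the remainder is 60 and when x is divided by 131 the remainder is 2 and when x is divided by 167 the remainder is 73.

Combine the congruences pairwise.
From x ≡ 4 (mod 151) write x = 4 + 151t. Substituting into x ≡ 113 (mod 125) gives 151t ≡ 109 (mod 125), and since 26⁻¹ ≡ 101 (mod 125), t ≡ 9. Hence x ≡ 4 + 151·9 = 1363 (mod 18875).
From x ≡ 1363 (mod 18875) write x = 1363 + 18875t. Substituting into x ≡ 60 (mod 101) gives 18875t ≡ 10 (mod 101), and since 89⁻¹ ≡ 42 (mod 101), t ≡ 16. Hence x ≡ 1363 + 18875·16 = 303363 (mod 1906375).
From x ≡ 303363 (mod 1906375) write x = 303363 + 1906375t. Substituting into x ≡ 2 (mod 131) gives 1906375t ≡ 35 (mod 131), and since 63⁻¹ ≡ 52 (mod 131), t ≡ 117. Hence x ≡ 303363 + 1906375·117 = 223349238 (mod 249735125).
From x ≡ 223349238 (mod 249735125) write x = 223349238 + 249735125t. Substituting into x ≡ 73 (mod 167) gives 249735125t ≡ 142 (mod 167), and since 152⁻¹ ≡ 89 (mod 167), t ≡ 113. Hence x ≡ 223349238 + 249735125·113 = 28443418363 (mod 41705765875).

28443418363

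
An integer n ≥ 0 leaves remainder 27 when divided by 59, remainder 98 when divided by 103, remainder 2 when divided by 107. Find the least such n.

333200

The moduli are pairwise coprime; M = 59·103·107 = 650239.
M/59 = 11021; 11021 ≡ 47 (mod 59); 47·54 ≡ 1, so inverse 54.
M/103 = 6313; 6313 ≡ 30 (mod 103); 30·79 ≡ 1, so inverse 79.
M/107 = 6077; 6077 ≡ 85 (mod 107); 85·34 ≡ 1, so inverse 34.
n ≡ 27·11021·54 + 98·6313·79 + 2·6077·34 = 65357100.
65357100 mod 650239 = 333200.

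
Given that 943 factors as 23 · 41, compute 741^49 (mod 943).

Mod 23: 741 ≡ 5; by Fermat, exponent reduces to 49 mod 22 = 5; 5^5 ≡ 20 (mod 23).
Mod 41: 741 ≡ 3; by Fermat, exponent reduces to 49 mod 40 = 9; 3^9 ≡ 3 (mod 41).
Combine by CRT: x ≡ 20 (mod 23), x ≡ 3 (mod 41) ⇒ x ≡ 618 (mod 943).

618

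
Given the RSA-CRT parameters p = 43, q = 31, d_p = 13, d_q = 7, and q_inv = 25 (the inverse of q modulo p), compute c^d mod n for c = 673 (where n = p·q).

m₁ = c^(d_p) mod p: c ≡ 28 (mod 43), and 28^13 mod 43 = 34.
m₂ = c^(d_q) mod q: c ≡ 22 (mod 31), and 22^7 mod 31 = 21.
h = q_inv·(m₁ − m₂) mod p = 25·(34 − 21) mod 43 = 24.
m = m₂ + h·q = 21 + 24·31 = 765.

765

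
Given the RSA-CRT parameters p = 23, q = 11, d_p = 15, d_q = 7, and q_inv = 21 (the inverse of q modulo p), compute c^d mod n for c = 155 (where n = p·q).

199

m₁ = c^(d_p) mod p: c ≡ 17 (mod 23), and 17^15 mod 23 = 15.
m₂ = c^(d_q) mod q: c ≡ 1 (mod 11), and 1^7 mod 11 = 1.
h = q_inv·(m₁ − m₂) mod p = 21·(15 − 1) mod 23 = 18.
m = m₂ + h·q = 1 + 18·11 = 199.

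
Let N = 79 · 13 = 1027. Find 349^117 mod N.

710

Mod 79: 349 ≡ 33; by Fermat, exponent reduces to 117 mod 78 = 39; 33^39 ≡ 78 (mod 79).
Mod 13: 349 ≡ 11; by Fermat, exponent reduces to 117 mod 12 = 9; 11^9 ≡ 8 (mod 13).
Combine by CRT: x ≡ 78 (mod 79), x ≡ 8 (mod 13) ⇒ x ≡ 710 (mod 1027).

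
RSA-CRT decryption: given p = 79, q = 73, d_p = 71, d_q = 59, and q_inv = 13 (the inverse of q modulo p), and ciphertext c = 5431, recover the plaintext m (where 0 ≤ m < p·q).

m₁ = c^(d_p) mod p: c ≡ 59 (mod 79), and 59^71 mod 79 = 48.
m₂ = c^(d_q) mod q: c ≡ 29 (mod 73), and 29^59 mod 73 = 28.
h = q_inv·(m₁ − m₂) mod p = 13·(48 − 28) mod 79 = 23.
m = m₂ + h·q = 28 + 23·73 = 1707.

1707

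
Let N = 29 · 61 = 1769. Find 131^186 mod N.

Mod 29: 131 ≡ 15; by Fermat, exponent reduces to 186 mod 28 = 18; 15^18 ≡ 9 (mod 29).
Mod 61: 131 ≡ 9; by Fermat, exponent reduces to 186 mod 60 = 6; 9^6 ≡ 9 (mod 61).
Combine by CRT: x ≡ 9 (mod 29), x ≡ 9 (mod 61) ⇒ x ≡ 9 (mod 1769).

9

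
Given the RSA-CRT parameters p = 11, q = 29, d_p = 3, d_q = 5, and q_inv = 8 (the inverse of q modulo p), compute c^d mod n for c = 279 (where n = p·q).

218

m₁ = c^(d_p) mod p: c ≡ 4 (mod 11), and 4^3 mod 11 = 9.
m₂ = c^(d_q) mod q: c ≡ 18 (mod 29), and 18^5 mod 29 = 15.
h = q_inv·(m₁ − m₂) mod p = 8·(9 − 15) mod 11 = 7.
m = m₂ + h·q = 15 + 7·29 = 218.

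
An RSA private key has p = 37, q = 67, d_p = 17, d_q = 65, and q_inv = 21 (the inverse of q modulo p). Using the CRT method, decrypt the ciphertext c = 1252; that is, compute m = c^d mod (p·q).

1659

m₁ = c^(d_p) mod p: c ≡ 31 (mod 37), and 31^17 mod 37 = 31.
m₂ = c^(d_q) mod q: c ≡ 46 (mod 67), and 46^65 mod 67 = 51.
h = q_inv·(m₁ − m₂) mod p = 21·(31 − 51) mod 37 = 24.
m = m₂ + h·q = 51 + 24·67 = 1659.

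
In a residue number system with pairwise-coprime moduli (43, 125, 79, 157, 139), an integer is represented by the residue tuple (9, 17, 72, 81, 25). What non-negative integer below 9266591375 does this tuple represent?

The moduli are pairwise coprime; N = 43·125·79·157·139 = 9266591375.
N/43 = 215502125; 215502125 ≡ 14 (mod 43); 14·40 ≡ 1, so inverse 40.
N/125 = 74132731; 74132731 ≡ 106 (mod 125); 106·46 ≡ 1, so inverse 46.
N/79 = 117298625; 117298625 ≡ 57 (mod 79); 57·61 ≡ 1, so inverse 61.
N/157 = 59022875; 59022875 ≡ 138 (mod 157); 138·33 ≡ 1, so inverse 33.
N/139 = 66666125; 66666125 ≡ 57 (mod 139); 57·100 ≡ 1, so inverse 100.
x ≡ 9·215502125·40 + 17·74132731·46 + 72·117298625·61 + 81·59022875·33 + 25·66666125·100 = 975161579017.
975161579017 mod 9266591375 = 2169484642.

2169484642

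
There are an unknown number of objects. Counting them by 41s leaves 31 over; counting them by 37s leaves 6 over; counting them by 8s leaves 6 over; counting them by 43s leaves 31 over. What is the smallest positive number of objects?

163990

The moduli are pairwise coprime; M = 41·37·8·43 = 521848.
M/41 = 12728; 12728 ≡ 18 (mod 41); 18·16 ≡ 1, so inverse 16.
M/37 = 14104; 14104 ≡ 7 (mod 37); 7·16 ≡ 1, so inverse 16.
M/8 = 65231; 65231 ≡ 7 (mod 8); 7·7 ≡ 1, so inverse 7.
M/43 = 12136; 12136 ≡ 10 (mod 43); 10·13 ≡ 1, so inverse 13.
N ≡ 31·12728·16 + 6·14104·16 + 6·65231·7 + 31·12136·13 = 15297582.
15297582 mod 521848 = 163990.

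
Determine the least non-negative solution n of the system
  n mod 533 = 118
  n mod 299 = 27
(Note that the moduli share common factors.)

gcd(533, 299) = 13 and 13 | (27 − 118), so the pair is consistent; merging gives n ≡ 3316 (mod 12259), where 12259 = lcm(533, 299).
The solution is unique modulo lcm(533, 299) = 12259.

3316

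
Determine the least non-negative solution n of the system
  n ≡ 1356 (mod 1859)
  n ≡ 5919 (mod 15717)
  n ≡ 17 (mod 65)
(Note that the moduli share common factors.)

854637

gcd(1859, 15717) = 169 and 169 | (5919 − 1356), so the pair is consistent; merging gives n ≡ 163089 (mod 172887), where 172887 = lcm(1859, 15717).
gcd(172887, 65) = 13 and 13 | (17 − 163089), so the pair is consistent; merging gives n ≡ 854637 (mod 864435), where 864435 = lcm(172887, 65).
The solution is unique modulo lcm(1859, 15717, 65) = 864435.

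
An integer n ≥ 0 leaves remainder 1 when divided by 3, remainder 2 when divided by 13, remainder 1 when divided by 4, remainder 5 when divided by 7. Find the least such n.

From n ≡ 1 (mod 3) write n = 1 + 3t. Substituting into n ≡ 2 (mod 13) gives 3t ≡ 1 (mod 13), and since 3⁻¹ ≡ 9 (mod 13), t ≡ 9. Hence n ≡ 1 + 3·9 = 28 (mod 39).
From n ≡ 28 (mod 39) write n = 28 + 39t. Substituting into n ≡ 1 (mod 4) gives 39t ≡ 1 (mod 4), and since 3⁻¹ ≡ 3 (mod 4), t ≡ 3. Hence n ≡ 28 + 39·3 = 145 (mod 156).
From n ≡ 145 (mod 156) write n = 145 + 156t. Substituting into n ≡ 5 (mod 7) gives 156t ≡ 0 (mod 7), and since 2⁻¹ ≡ 4 (mod 7), t ≡ 0. Hence n ≡ 145 + 156·0 = 145 (mod 1092).

145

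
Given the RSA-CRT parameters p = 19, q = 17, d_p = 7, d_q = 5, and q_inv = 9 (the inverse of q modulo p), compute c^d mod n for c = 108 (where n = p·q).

m₁ = c^(d_p) mod p: c ≡ 13 (mod 19), and 13^7 mod 19 = 10.
m₂ = c^(d_q) mod q: c ≡ 6 (mod 17), and 6^5 mod 17 = 7.
h = q_inv·(m₁ − m₂) mod p = 9·(10 − 7) mod 19 = 8.
m = m₂ + h·q = 7 + 8·17 = 143.

143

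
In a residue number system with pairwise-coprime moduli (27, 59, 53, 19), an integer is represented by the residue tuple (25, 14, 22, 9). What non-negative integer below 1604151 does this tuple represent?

188755

Combine the congruences pairwise.
From x ≡ 25 (mod 27) write x = 25 + 27t. Substituting into x ≡ 14 (mod 59) gives 27t ≡ 48 (mod 59), and since 27⁻¹ ≡ 35 (mod 59), t ≡ 28. Hence x ≡ 25 + 27·28 = 781 (mod 1593).
From x ≡ 781 (mod 1593) write x = 781 + 1593t. Substituting into x ≡ 22 (mod 53) gives 1593t ≡ 36 (mod 53), and since 3⁻¹ ≡ 18 (mod 53), t ≡ 12. Hence x ≡ 781 + 1593·12 = 19897 (mod 84429).
From x ≡ 19897 (mod 84429) write x = 19897 + 84429t. Substituting into x ≡ 9 (mod 19) gives 84429t ≡ 5 (mod 19), and since 12⁻¹ ≡ 8 (mod 19), t ≡ 2. Hence x ≡ 19897 + 84429·2 = 188755 (mod 1604151).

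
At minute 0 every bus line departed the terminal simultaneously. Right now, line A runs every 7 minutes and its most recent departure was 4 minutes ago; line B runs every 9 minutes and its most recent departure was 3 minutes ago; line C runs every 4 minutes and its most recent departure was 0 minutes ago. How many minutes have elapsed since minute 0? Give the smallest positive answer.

From t ≡ 4 (mod 7) write t = 4 + 7s. Substituting into t ≡ 3 (mod 9) gives 7s ≡ 8 (mod 9), and since 7⁻¹ ≡ 4 (mod 9), s ≡ 5. Hence t ≡ 4 + 7·5 = 39 (mod 63).
From t ≡ 39 (mod 63) write t = 39 + 63s. Substituting into t ≡ 0 (mod 4) gives 63s ≡ 1 (mod 4), and since 3⁻¹ ≡ 3 (mod 4), s ≡ 3. Hence t ≡ 39 + 63·3 = 228 (mod 252).

228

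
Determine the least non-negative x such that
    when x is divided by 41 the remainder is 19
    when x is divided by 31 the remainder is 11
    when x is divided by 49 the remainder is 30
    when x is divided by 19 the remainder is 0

The moduli are pairwise coprime; N = 41·31·49·19 = 1183301.
N/41 = 28861; 28861 ≡ 38 (mod 41); 38·27 ≡ 1, so inverse 27.
N/31 = 38171; 38171 ≡ 10 (mod 31); 10·28 ≡ 1, so inverse 28.
N/49 = 24149; 24149 ≡ 41 (mod 49); 41·6 ≡ 1, so inverse 6.
N/19 = 62279; 62279 ≡ 16 (mod 19); 16·6 ≡ 1, so inverse 6.
x ≡ 19·28861·27 + 11·38171·28 + 30·24149·6 + 0·62279·6 = 30909181.
30909181 mod 1183301 = 143355.

143355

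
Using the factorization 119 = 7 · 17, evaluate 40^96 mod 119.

1

Mod 7: 40 ≡ 5; since 6 | 96, by Fermat 5^96 ≡ 1 (mod 7).
Mod 17: 40 ≡ 6; since 16 | 96, by Fermat 6^96 ≡ 1 (mod 17).
Combine by CRT: x ≡ 1 (mod 7), x ≡ 1 (mod 17) ⇒ x ≡ 1 (mod 119).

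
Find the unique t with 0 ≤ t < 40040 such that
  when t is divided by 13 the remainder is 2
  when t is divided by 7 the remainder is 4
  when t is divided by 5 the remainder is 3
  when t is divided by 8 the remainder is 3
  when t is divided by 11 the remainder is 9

27003

The moduli are pairwise coprime; N = 13·7·5·8·11 = 40040.
N/13 = 3080; 3080 ≡ 12 (mod 13); 12·12 ≡ 1, so inverse 12.
N/7 = 5720; 5720 ≡ 1 (mod 7), inverse 1.
N/5 = 8008; 8008 ≡ 3 (mod 5); 3·2 ≡ 1, so inverse 2.
N/8 = 5005; 5005 ≡ 5 (mod 8); 5·5 ≡ 1, so inverse 5.
N/11 = 3640; 3640 ≡ 10 (mod 11); 10·10 ≡ 1, so inverse 10.
t ≡ 2·3080·12 + 4·5720·1 + 3·8008·2 + 3·5005·5 + 9·3640·10 = 547523.
547523 mod 40040 = 27003.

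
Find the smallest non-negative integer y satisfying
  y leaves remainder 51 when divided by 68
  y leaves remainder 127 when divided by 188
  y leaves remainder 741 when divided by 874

Combine the congruences pairwise.
gcd(68, 188) = 4 and 4 | (127 − 51), so the pair is consistent; merging gives y ≡ 1819 (mod 3196), where 3196 = lcm(68, 188).
gcd(3196, 874) = 2 and 2 | (741 − 1819), so the pair is consistent; merging gives y ≡ 506787 (mod 1396652), where 1396652 = lcm(3196, 874).
The solution is unique modulo lcm(68, 188, 874) = 1396652.

506787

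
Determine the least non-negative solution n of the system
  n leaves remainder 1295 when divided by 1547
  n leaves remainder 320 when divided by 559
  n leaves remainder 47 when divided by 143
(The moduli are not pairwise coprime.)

gcd(1547, 559) = 13 and 13 | (320 − 1295), so the pair is consistent; merging gives n ≡ 46158 (mod 66521), where 66521 = lcm(1547, 559).
gcd(66521, 143) = 13 and 13 | (47 − 46158), so the pair is consistent; merging gives n ≡ 245721 (mod 731731), where 731731 = lcm(66521, 143).
The solution is unique modulo lcm(1547, 559, 143) = 731731.

245721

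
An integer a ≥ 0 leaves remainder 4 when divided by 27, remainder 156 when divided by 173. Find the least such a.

From a ≡ 4 (mod 27) write a = 4 + 27t. Substituting into a ≡ 156 (mod 173) gives 27t ≡ 152 (mod 173), and since 27⁻¹ ≡ 141 (mod 173), t ≡ 153. Hence a ≡ 4 + 27·153 = 4135 (mod 4671).

4135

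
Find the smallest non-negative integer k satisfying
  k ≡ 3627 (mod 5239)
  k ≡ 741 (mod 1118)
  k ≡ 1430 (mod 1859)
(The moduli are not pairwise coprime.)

297011

Combine the congruences pairwise.
gcd(5239, 1118) = 13 and 13 | (741 − 3627), so the pair is consistent; merging gives k ≡ 297011 (mod 450554), where 450554 = lcm(5239, 1118).
gcd(450554, 1859) = 169 and 169 | (1430 − 297011), so the pair is consistent; merging gives k ≡ 297011 (mod 4956094), where 4956094 = lcm(450554, 1859).
The solution is unique modulo lcm(5239, 1118, 1859) = 4956094.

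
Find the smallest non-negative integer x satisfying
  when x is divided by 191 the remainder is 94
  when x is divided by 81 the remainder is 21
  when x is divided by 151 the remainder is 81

1011630

Combine the congruences pairwise.
From x ≡ 94 (mod 191) write x = 94 + 191t. Substituting into x ≡ 21 (mod 81) gives 191t ≡ 8 (mod 81), and since 29⁻¹ ≡ 14 (mod 81), t ≡ 31. Hence x ≡ 94 + 191·31 = 6015 (mod 15471).
From x ≡ 6015 (mod 15471) write x = 6015 + 15471t. Substituting into x ≡ 81 (mod 151) gives 15471t ≡ 106 (mod 151), and since 69⁻¹ ≡ 116 (mod 151), t ≡ 65. Hence x ≡ 6015 + 15471·65 = 1011630 (mod 2336121).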